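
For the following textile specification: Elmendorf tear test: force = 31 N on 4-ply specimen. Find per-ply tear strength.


Formula: Per-ply strength = Total force / Number of plies
Per-ply = 31 N / 4
Per-ply = 7.75 N

7.75 N


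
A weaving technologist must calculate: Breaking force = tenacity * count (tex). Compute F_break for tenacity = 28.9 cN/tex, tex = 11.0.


Formula: Breaking force = Tenacity * Linear density
F = 28.9 cN/tex * 11.0 tex
F = 317.90 cN

317.90 cN


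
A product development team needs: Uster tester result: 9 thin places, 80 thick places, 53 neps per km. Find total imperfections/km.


Formula: Total = thin places + thick places + neps
Total = 9 + 80 + 53
Total = 142 imperfections/km

142 imperfections/km


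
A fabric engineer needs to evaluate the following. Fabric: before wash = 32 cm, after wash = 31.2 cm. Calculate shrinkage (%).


Formula: Shrinkage% = ((L_before - L_after) / L_before) * 100
Step 1: Shrinkage = 32 - 31.2 = 0.8 cm
Step 2: Shrinkage% = (0.8 / 32) * 100
Step 3: Shrinkage% = 0.025 * 100 = 2.5%

2.5%


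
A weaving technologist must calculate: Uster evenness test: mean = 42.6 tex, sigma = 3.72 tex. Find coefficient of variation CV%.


Formula: CV% = (standard deviation / mean) * 100
Step 1: Ratio = 3.72 / 42.6 = 0.087324
Step 2: CV% = 0.087324 * 100 = 8.7324% ≈ 8.7%

8.7%


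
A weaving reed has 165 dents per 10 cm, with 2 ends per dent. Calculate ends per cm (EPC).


Formula: EPC = (dents per 10 cm * ends per dent) / 10
Step 1: Total ends per 10 cm = 165 * 2 = 330
Step 2: EPC = 330 / 10 = 33.0 ends/cm

33.0 ends/cm


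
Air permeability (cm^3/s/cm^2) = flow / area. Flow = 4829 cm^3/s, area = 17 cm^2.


Formula: Air Permeability = Airflow / Test Area
AP = 4829 cm^3/s / 17 cm^2
AP = 284.1 cm^3/s/cm^2

284.1 cm^3/s/cm^2


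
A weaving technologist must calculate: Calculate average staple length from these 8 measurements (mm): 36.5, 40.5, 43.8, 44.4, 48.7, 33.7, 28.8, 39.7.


Formula: Mean = sum of lengths / count
Sum = 36.5 + 40.5 + 43.8 + 44.4 + 48.7 + 33.7 + 28.8 + 39.7
Sum = 316.1 mm
Mean = 316.1 / 8 = 39.51 mm

39.51 mm


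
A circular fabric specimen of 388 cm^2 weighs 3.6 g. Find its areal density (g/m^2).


Formula: GSM = mass_g / area_m2
Step 1: Convert area: 388 cm^2 = 388 / 10000 = 0.0388 m^2
Step 2: GSM = 3.6 g / 0.0388 m^2 = 92.8 g/m^2

92.8 g/m^2


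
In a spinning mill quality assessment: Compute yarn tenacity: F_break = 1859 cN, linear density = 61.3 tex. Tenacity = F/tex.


Formula: Tenacity = Breaking force / Linear density
Tenacity = 1859 cN / 61.3 tex
Tenacity = 30.33 cN/tex

30.33 cN/tex


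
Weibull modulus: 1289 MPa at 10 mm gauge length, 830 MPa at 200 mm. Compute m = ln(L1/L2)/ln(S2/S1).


Formula: m = ln(L1/L2) / ln(S2/S1)
Step 1: ln(L1/L2) = ln(10/200) = -2.99573
Step 2: S2/S1 = 830/1289 = 0.64391
Step 3: ln(S2/S1) = ln(0.64391) = -0.44020
Step 4: m = -2.99573 / -0.44020 = 6.81

6.81 (Weibull m)


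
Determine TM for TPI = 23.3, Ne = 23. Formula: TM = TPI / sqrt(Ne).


Formula: TM = TPI / sqrt(Ne)
Step 1: sqrt(Ne) = sqrt(23) = 4.7958
Step 2: TM = 23.3 / 4.7958 = 4.86

4.86 TM


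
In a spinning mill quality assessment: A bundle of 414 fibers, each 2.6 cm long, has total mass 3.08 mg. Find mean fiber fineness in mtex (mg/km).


Formula: fineness (mtex) = mass (mg) / total length (km) = (mass_mg / total_length_m) * 1000
Step 1: Convert fiber length: 2.6 cm = 0.026 m
Step 2: Total fiber length = 414 * 0.026 = 10.764 m
Step 3: Linear density = 3.08 mg / 10.764 m = 0.2861 mg/m
Step 4: fineness = 0.2861 * 1000 = 286.1 mtex

286.1 mtex


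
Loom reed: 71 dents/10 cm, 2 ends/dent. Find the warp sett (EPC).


Formula: EPC = (dents per 10 cm * ends per dent) / 10
Step 1: Total ends per 10 cm = 71 * 2 = 142
Step 2: EPC = 142 / 10 = 14.2 ends/cm

14.2 ends/cm


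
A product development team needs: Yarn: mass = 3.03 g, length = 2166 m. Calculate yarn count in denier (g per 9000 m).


Formula: den = (mass_g / length_m) * 9000
Substituting: den = (3.03 / 2166) * 9000
Intermediate: 3.03 / 2166 = 0.00139889 g/m
den = 0.00139889 * 9000 = 12.6 denier

12.6 denier


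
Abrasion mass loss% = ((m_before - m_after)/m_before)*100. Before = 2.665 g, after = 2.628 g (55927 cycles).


Formula: Mass loss% = ((m_before - m_after) / m_before) * 100
Step 1: Mass loss = 2.665 - 2.628 = 0.037 g
Step 2: Ratio = 0.037 / 2.665 = 0.0138837
Step 3: Mass loss% = 0.0138837 * 100 = 1.38837% ≈ 1.39%

1.39%


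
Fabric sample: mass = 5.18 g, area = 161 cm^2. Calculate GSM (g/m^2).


Formula: GSM = mass_g / area_m2
Step 1: Convert area: 161 cm^2 = 161 / 10000 = 0.0161 m^2
Step 2: GSM = 5.18 g / 0.0161 m^2 = 321.7 g/m^2

321.7 g/m^2


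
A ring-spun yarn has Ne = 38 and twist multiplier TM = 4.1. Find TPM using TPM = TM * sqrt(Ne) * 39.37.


Formula: TPM = TM * sqrt(Ne) * 39.37
Step 1: sqrt(Ne) = sqrt(38) = 6.1644
Step 2: TM * sqrt(Ne) = 4.1 * 6.1644 = 25.274
Step 3: TPM = 25.274 * 39.37 = 995 twists/m

995 twists/m


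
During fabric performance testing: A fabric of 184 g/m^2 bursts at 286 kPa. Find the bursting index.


Formula: Bursting Index = Bursting Strength / Fabric GSM
BI = 286 kPa / 184 g/m^2
BI = 1.554 kPa/(g/m^2)

1.554 kPa/(g/m^2)


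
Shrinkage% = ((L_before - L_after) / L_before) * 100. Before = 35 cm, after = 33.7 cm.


Formula: Shrinkage% = ((L_before - L_after) / L_before) * 100
Step 1: Shrinkage = 35 - 33.7 = 1.3 cm
Step 2: Shrinkage% = (1.3 / 35) * 100
Step 3: Shrinkage% = 0.037143 * 100 = 3.7143% ≈ 3.7%

3.7%


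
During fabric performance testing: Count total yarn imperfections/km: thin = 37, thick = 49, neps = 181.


Formula: Total = thin places + thick places + neps
Total = 37 + 49 + 181
Total = 267 imperfections/km

267 imperfections/km


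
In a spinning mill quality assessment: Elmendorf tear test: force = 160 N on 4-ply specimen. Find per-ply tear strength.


Formula: Per-ply strength = Total force / Number of plies
Per-ply = 160 N / 4
Per-ply = 40 N

40 N


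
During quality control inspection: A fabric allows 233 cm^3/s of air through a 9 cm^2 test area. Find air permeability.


Formula: Air Permeability = Airflow / Test Area
AP = 233 cm^3/s / 9 cm^2
AP = 25.9 cm^3/s/cm^2

25.9 cm^3/s/cm^2


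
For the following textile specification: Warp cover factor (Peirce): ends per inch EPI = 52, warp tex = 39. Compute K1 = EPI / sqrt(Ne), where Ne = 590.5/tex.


Formula: K1 = EPI / sqrt(Ne), with Ne = 590.5 / tex_warp
Step 1: Ne = 590.5 / 39 = 15.141
Step 2: sqrt(Ne) = sqrt(15.141) = 3.8911
Step 3: K1 = 52 / 3.8911 = 13.4

13.4


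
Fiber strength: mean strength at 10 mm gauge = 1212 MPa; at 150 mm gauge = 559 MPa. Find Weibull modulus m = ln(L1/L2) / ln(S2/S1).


Formula: m = ln(L1/L2) / ln(S2/S1)
Step 1: ln(L1/L2) = ln(10/150) = -2.70805
Step 2: S2/S1 = 559/1212 = 0.46122
Step 3: ln(S2/S1) = ln(0.46122) = -0.77388
Step 4: m = -2.70805 / -0.77388 = 3.50

3.50 (Weibull m)


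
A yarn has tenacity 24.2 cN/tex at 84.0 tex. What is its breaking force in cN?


Formula: Breaking force = Tenacity * Linear density
F = 24.2 cN/tex * 84.0 tex
F = 2032.80 cN

2032.80 cN


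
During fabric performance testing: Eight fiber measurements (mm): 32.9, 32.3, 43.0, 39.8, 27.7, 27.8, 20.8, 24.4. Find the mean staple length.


Formula: Mean = sum of lengths / count
Sum = 32.9 + 32.3 + 43.0 + 39.8 + 27.7 + 27.8 + 20.8 + 24.4
Sum = 248.7 mm
Mean = 248.7 / 8 = 31.09 mm

31.09 mm


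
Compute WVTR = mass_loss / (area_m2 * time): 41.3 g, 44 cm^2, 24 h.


Formula: WVTR = mass_loss / (area * time)
Step 1: Convert area: 44 cm^2 = 0.0044 m^2
Step 2: WVTR = 41.3 g / (0.0044 m^2 * 24 h)
Step 3: WVTR = 41.3 / 0.1056 = 391.1 g/m^2/h

391.1 g/m^2/h


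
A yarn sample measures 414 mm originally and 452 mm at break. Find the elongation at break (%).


Formula: Elongation (%) = ((L_break - L0) / L0) * 100
Step 1: Extension = 452 - 414 = 38 mm
Step 2: Elongation = (38 / 414) * 100
Step 3: Elongation = 0.091787 * 100 = 9.1787% ≈ 9.2%

9.2%


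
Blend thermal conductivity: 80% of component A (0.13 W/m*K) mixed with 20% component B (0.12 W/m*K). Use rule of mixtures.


Formula: Blend property = (fraction_A * property_A) + (fraction_B * property_B)
Step 1: Contribution A = 80/100 * 0.13 W/m*K = 0.104 W/m*K
Step 2: Contribution B = 20/100 * 0.12 W/m*K = 0.024 W/m*K
Step 3: Blend thermal conductivity = 0.104 + 0.024 = 0.128 W/m*K

0.128 W/m*K


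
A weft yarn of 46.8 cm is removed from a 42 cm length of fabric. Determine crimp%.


Formula: Crimp% = ((L_yarn - L_fabric) / L_fabric) * 100
Step 1: Extension = 46.8 - 42 = 4.8 cm
Step 2: Crimp% = (4.8 / 42) * 100
Step 3: Crimp% = 0.114286 * 100 = 11.4286% ≈ 11.4%

11.4%


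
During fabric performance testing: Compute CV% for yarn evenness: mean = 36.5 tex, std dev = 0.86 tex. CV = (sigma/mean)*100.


Formula: CV% = (standard deviation / mean) * 100
Step 1: Ratio = 0.86 / 36.5 = 0.023562
Step 2: CV% = 0.023562 * 100 = 2.3562% ≈ 2.4%

2.4%


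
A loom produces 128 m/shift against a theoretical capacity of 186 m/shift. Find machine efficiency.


Formula: Efficiency% = (Actual output / Theoretical output) * 100
Efficiency% = (128 / 186) * 100
Efficiency% = 0.688172 * 100 = 68.8172% ≈ 68.8%

68.8%


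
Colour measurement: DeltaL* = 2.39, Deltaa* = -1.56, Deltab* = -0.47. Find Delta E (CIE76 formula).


Formula: Delta E = sqrt(dL*^2 + da*^2 + db*^2)
Step 1: dL*^2 = 2.39^2 = 5.7121
Step 2: da*^2 = (-1.56)^2 = 2.4336
Step 3: db*^2 = (-0.47)^2 = 0.2209
Step 4: Sum = 5.7121 + 2.4336 + 0.2209 = 8.3666
Step 5: Delta E = sqrt(8.3666) = 2.89

2.89 Delta E


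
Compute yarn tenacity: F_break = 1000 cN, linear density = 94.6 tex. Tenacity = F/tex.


Formula: Tenacity = Breaking force / Linear density
Tenacity = 1000 cN / 94.6 tex
Tenacity = 10.57 cN/tex

10.57 cN/tex


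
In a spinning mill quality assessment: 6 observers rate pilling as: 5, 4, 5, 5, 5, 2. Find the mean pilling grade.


Formula: Mean = sum / count
Sum = 5 + 4 + 5 + 5 + 5 + 2 = 26
Mean = 26 / 6 = 4.3

4.3


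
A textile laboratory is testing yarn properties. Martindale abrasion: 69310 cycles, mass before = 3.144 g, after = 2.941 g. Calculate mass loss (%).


Formula: Mass loss% = ((m_before - m_after) / m_before) * 100
Step 1: Mass loss = 3.144 - 2.941 = 0.203 g
Step 2: Ratio = 0.203 / 3.144 = 0.0645674
Step 3: Mass loss% = 0.0645674 * 100 = 6.45674% ≈ 6.46%

6.46%


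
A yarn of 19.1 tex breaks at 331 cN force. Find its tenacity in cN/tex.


Formula: Tenacity = Breaking force / Linear density
Tenacity = 331 cN / 19.1 tex
Tenacity = 17.33 cN/tex

17.33 cN/tex


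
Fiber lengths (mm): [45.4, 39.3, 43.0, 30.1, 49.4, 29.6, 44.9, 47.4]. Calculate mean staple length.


Formula: Mean = sum of lengths / count
Sum = 45.4 + 39.3 + 43.0 + 30.1 + 49.4 + 29.6 + 44.9 + 47.4
Sum = 329.1 mm
Mean = 329.1 / 8 = 41.14 mm

41.14 mm


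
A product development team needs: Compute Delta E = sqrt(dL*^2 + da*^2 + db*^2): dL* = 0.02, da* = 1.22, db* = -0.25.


Formula: Delta E = sqrt(dL*^2 + da*^2 + db*^2)
Step 1: dL*^2 = 0.02^2 = 0.0004
Step 2: da*^2 = 1.22^2 = 1.4884
Step 3: db*^2 = (-0.25)^2 = 0.0625
Step 4: Sum = 0.0004 + 1.4884 + 0.0625 = 1.5513
Step 5: Delta E = sqrt(1.5513) = 1.25

1.25 Delta E


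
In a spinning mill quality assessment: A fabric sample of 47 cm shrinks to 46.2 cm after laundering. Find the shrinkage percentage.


Formula: Shrinkage% = ((L_before - L_after) / L_before) * 100
Step 1: Shrinkage = 47 - 46.2 = 0.8 cm
Step 2: Shrinkage% = (0.8 / 47) * 100
Step 3: Shrinkage% = 0.017021 * 100 = 1.7021% ≈ 1.7%

1.7%


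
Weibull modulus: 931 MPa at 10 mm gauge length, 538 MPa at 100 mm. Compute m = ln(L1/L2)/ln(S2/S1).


Formula: m = ln(L1/L2) / ln(S2/S1)
Step 1: ln(L1/L2) = ln(10/100) = -2.30259
Step 2: S2/S1 = 538/931 = 0.57787
Step 3: ln(S2/S1) = ln(0.57787) = -0.54841
Step 4: m = -2.30259 / -0.54841 = 4.20

4.20 (Weibull m)


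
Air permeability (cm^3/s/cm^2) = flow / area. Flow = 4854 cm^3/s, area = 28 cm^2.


Formula: Air Permeability = Airflow / Test Area
AP = 4854 cm^3/s / 28 cm^2
AP = 173.4 cm^3/s/cm^2

173.4 cm^3/s/cm^2


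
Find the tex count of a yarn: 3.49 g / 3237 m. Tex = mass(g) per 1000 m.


Formula: Tex = (mass_g / length_m) * 1000
Substituting: Tex = (3.49 / 3237) * 1000
Intermediate: 3.49 / 3237 = 0.00107816 g/m
Tex = 0.00107816 * 1000 = 1.08 tex

1.08 tex


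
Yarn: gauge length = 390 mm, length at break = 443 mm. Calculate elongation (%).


Formula: Elongation (%) = ((L_break - L0) / L0) * 100
Step 1: Extension = 443 - 390 = 53 mm
Step 2: Elongation = (53 / 390) * 100
Step 3: Elongation = 0.135897 * 100 = 13.5897% ≈ 13.6%

13.6%


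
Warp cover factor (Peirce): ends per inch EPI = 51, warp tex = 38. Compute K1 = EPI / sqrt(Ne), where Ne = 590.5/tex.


Formula: K1 = EPI / sqrt(Ne), with Ne = 590.5 / tex_warp
Step 1: Ne = 590.5 / 38 = 15.539
Step 2: sqrt(Ne) = sqrt(15.539) = 3.942
Step 3: K1 = 51 / 3.942 = 12.9

12.9


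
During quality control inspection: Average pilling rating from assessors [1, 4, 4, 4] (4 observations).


Formula: Mean = sum / count
Sum = 1 + 4 + 4 + 4 = 13
Mean = 13 / 4 = 3.3

3.3


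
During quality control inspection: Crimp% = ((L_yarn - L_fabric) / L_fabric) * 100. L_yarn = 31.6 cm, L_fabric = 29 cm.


Formula: Crimp% = ((L_yarn - L_fabric) / L_fabric) * 100
Step 1: Extension = 31.6 - 29 = 2.6 cm
Step 2: Crimp% = (2.6 / 29) * 100
Step 3: Crimp% = 0.089655 * 100 = 8.9655% ≈ 9.0%

9.0%


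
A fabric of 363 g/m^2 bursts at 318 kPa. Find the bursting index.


Formula: Bursting Index = Bursting Strength / Fabric GSM
BI = 318 kPa / 363 g/m^2
BI = 0.876 kPa/(g/m^2)

0.876 kPa/(g/m^2)


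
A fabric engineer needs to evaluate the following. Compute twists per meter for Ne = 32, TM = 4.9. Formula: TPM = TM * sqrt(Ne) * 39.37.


Formula: TPM = TM * sqrt(Ne) * 39.37
Step 1: sqrt(Ne) = sqrt(32) = 5.6569
Step 2: TM * sqrt(Ne) = 4.9 * 5.6569 = 27.7188
Step 3: TPM = 27.7188 * 39.37 = 1091 twists/m

1091 twists/m


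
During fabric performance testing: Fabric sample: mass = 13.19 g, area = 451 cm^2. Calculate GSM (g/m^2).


Formula: GSM = mass_g / area_m2
Step 1: Convert area: 451 cm^2 = 451 / 10000 = 0.0451 m^2
Step 2: GSM = 13.19 g / 0.0451 m^2 = 292.5 g/m^2

292.5 g/m^2


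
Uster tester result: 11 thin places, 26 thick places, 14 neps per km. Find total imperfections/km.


Formula: Total = thin places + thick places + neps
Total = 11 + 26 + 14
Total = 51 imperfections/km

51 imperfections/km


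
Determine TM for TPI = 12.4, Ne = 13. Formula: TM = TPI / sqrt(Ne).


Formula: TM = TPI / sqrt(Ne)
Step 1: sqrt(Ne) = sqrt(13) = 3.6056
Step 2: TM = 12.4 / 3.6056 = 3.44

3.44 TM


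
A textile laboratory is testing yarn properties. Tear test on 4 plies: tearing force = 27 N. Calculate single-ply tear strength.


Formula: Per-ply strength = Total force / Number of plies
Per-ply = 27 N / 4
Per-ply = 6.75 N

6.75 N


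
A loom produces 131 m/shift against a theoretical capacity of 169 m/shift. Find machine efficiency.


Formula: Efficiency% = (Actual output / Theoretical output) * 100
Efficiency% = (131 / 169) * 100
Efficiency% = 0.775148 * 100 = 77.5148% ≈ 77.5%

77.5%


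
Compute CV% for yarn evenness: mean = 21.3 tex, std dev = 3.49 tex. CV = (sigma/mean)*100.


Formula: CV% = (standard deviation / mean) * 100
Step 1: Ratio = 3.49 / 21.3 = 0.16385
Step 2: CV% = 0.16385 * 100 = 16.385% ≈ 16.4%

16.4%


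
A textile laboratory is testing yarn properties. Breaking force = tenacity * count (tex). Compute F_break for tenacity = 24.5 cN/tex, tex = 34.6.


Formula: Breaking force = Tenacity * Linear density
F = 24.5 cN/tex * 34.6 tex
F = 847.70 cN

847.70 cN


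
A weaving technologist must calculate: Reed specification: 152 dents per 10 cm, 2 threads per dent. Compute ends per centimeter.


Formula: EPC = (dents per 10 cm * ends per dent) / 10
Step 1: Total ends per 10 cm = 152 * 2 = 304
Step 2: EPC = 304 / 10 = 30.4 ends/cm

30.4 ends/cm


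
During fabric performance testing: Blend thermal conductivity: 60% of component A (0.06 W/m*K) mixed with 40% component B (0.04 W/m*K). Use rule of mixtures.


Formula: Blend property = (fraction_A * property_A) + (fraction_B * property_B)
Step 1: Contribution A = 60/100 * 0.06 W/m*K = 0.036 W/m*K
Step 2: Contribution B = 40/100 * 0.04 W/m*K = 0.016 W/m*K
Step 3: Blend thermal conductivity = 0.036 + 0.016 = 0.052 W/m*K

0.052 W/m*K


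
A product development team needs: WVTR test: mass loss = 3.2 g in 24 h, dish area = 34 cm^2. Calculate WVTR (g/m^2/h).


Formula: WVTR = mass_loss / (area * time)
Step 1: Convert area: 34 cm^2 = 0.0034 m^2
Step 2: WVTR = 3.2 g / (0.0034 m^2 * 24 h)
Step 3: WVTR = 3.2 / 0.0816 = 39.2 g/m^2/h

39.2 g/m^2/h


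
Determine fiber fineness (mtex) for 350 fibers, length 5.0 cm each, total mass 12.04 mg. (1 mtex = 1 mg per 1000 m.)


Formula: fineness (mtex) = mass (mg) / total length (km) = (mass_mg / total_length_m) * 1000
Step 1: Convert fiber length: 5.0 cm = 0.05 m
Step 2: Total fiber length = 350 * 0.05 = 17.5 m
Step 3: Linear density = 12.04 mg / 17.5 m = 0.6880 mg/m
Step 4: fineness = 0.6880 * 1000 = 688.0 mtex

688.0 mtex


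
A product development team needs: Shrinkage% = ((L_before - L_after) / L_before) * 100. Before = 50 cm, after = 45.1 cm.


Formula: Shrinkage% = ((L_before - L_after) / L_before) * 100
Step 1: Shrinkage = 50 - 45.1 = 4.9 cm
Step 2: Shrinkage% = (4.9 / 50) * 100
Step 3: Shrinkage% = 0.098 * 100 = 9.8%

9.8%


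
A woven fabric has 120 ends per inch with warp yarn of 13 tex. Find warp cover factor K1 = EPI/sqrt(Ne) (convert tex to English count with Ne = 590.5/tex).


Formula: K1 = EPI / sqrt(Ne), with Ne = 590.5 / tex_warp
Step 1: Ne = 590.5 / 13 = 45.423
Step 2: sqrt(Ne) = sqrt(45.423) = 6.7397
Step 3: K1 = 120 / 6.7397 = 17.8

17.8


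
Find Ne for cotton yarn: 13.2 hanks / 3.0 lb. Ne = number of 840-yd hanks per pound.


Formula: Ne = hanks / mass_lb
Substituting: Ne = 13.2 / 3.0
Ne = 4.4

4.4 Ne


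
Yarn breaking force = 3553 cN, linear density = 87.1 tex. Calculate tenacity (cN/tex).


Formula: Tenacity = Breaking force / Linear density
Tenacity = 3553 cN / 87.1 tex
Tenacity = 40.79 cN/tex

40.79 cN/tex


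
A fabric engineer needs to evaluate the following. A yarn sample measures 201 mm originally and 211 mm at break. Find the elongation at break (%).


Formula: Elongation (%) = ((L_break - L0) / L0) * 100
Step 1: Extension = 211 - 201 = 10 mm
Step 2: Elongation = (10 / 201) * 100
Step 3: Elongation = 0.049751 * 100 = 4.9751% ≈ 5.0%

5.0%


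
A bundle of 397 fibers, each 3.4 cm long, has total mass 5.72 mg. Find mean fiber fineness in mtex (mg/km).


Formula: fineness (mtex) = mass (mg) / total length (km) = (mass_mg / total_length_m) * 1000
Step 1: Convert fiber length: 3.4 cm = 0.034 m
Step 2: Total fiber length = 397 * 0.034 = 13.498 m
Step 3: Linear density = 5.72 mg / 13.498 m = 0.4238 mg/m
Step 4: fineness = 0.4238 * 1000 = 423.8 mtex

423.8 mtex


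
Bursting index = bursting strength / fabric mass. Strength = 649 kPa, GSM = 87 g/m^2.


Formula: Bursting Index = Bursting Strength / Fabric GSM
BI = 649 kPa / 87 g/m^2
BI = 7.460 kPa/(g/m^2)

7.460 kPa/(g/m^2)


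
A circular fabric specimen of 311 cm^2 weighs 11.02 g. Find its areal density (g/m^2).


Formula: GSM = mass_g / area_m2
Step 1: Convert area: 311 cm^2 = 311 / 10000 = 0.0311 m^2
Step 2: GSM = 11.02 g / 0.0311 m^2 = 354.3 g/m^2

354.3 g/m^2


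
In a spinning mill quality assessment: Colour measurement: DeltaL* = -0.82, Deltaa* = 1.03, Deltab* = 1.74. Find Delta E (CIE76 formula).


Formula: Delta E = sqrt(dL*^2 + da*^2 + db*^2)
Step 1: dL*^2 = (-0.82)^2 = 0.6724
Step 2: da*^2 = 1.03^2 = 1.0609
Step 3: db*^2 = 1.74^2 = 3.0276
Step 4: Sum = 0.6724 + 1.0609 + 3.0276 = 4.7609
Step 5: Delta E = sqrt(4.7609) = 2.18

2.18 Delta E


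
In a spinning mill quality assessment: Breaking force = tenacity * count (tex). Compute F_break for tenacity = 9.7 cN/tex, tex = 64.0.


Formula: Breaking force = Tenacity * Linear density
F = 9.7 cN/tex * 64.0 tex
F = 620.80 cN

620.80 cN


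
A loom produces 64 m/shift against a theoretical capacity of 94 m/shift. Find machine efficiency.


Formula: Efficiency% = (Actual output / Theoretical output) * 100
Efficiency% = (64 / 94) * 100
Efficiency% = 0.680851 * 100 = 68.0851% ≈ 68.1%

68.1%


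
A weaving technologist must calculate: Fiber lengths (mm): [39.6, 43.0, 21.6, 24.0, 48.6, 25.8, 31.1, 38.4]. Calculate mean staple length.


Formula: Mean = sum of lengths / count
Sum = 39.6 + 43.0 + 21.6 + 24.0 + 48.6 + 25.8 + 31.1 + 38.4
Sum = 272.1 mm
Mean = 272.1 / 8 = 34.01 mm

34.01 mm


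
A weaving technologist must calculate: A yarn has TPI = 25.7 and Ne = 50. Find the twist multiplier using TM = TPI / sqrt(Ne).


Formula: TM = TPI / sqrt(Ne)
Step 1: sqrt(Ne) = sqrt(50) = 7.0711
Step 2: TM = 25.7 / 7.0711 = 3.63

3.63 TM


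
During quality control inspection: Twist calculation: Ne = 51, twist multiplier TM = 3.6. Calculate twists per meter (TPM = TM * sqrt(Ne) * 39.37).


Formula: TPM = TM * sqrt(Ne) * 39.37
Step 1: sqrt(Ne) = sqrt(51) = 7.1414
Step 2: TM * sqrt(Ne) = 3.6 * 7.1414 = 25.709
Step 3: TPM = 25.709 * 39.37 = 1012 twists/m

1012 twists/m


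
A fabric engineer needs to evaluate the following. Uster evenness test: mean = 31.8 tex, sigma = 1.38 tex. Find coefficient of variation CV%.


Formula: CV% = (standard deviation / mean) * 100
Step 1: Ratio = 1.38 / 31.8 = 0.043396
Step 2: CV% = 0.043396 * 100 = 4.3396% ≈ 4.3%

4.3%


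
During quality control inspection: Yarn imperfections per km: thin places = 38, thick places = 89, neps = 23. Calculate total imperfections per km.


Formula: Total = thin places + thick places + neps
Total = 38 + 89 + 23
Total = 150 imperfections/km

150 imperfections/km


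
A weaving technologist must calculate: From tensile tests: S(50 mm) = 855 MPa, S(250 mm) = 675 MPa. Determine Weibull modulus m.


Formula: m = ln(L1/L2) / ln(S2/S1)
Step 1: ln(L1/L2) = ln(50/250) = -1.60944
Step 2: S2/S1 = 675/855 = 0.78947
Step 3: ln(S2/S1) = ln(0.78947) = -0.23639
Step 4: m = -1.60944 / -0.23639 = 6.81

6.81 (Weibull m)


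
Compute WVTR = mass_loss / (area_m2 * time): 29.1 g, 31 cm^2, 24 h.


Formula: WVTR = mass_loss / (area * time)
Step 1: Convert area: 31 cm^2 = 0.0031 m^2
Step 2: WVTR = 29.1 g / (0.0031 m^2 * 24 h)
Step 3: WVTR = 29.1 / 0.0744 = 391.1 g/m^2/h

391.1 g/m^2/h


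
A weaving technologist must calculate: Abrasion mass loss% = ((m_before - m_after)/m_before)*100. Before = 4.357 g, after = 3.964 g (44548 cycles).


Formula: Mass loss% = ((m_before - m_after) / m_before) * 100
Step 1: Mass loss = 4.357 - 3.964 = 0.393 g
Step 2: Ratio = 0.393 / 4.357 = 0.0901997
Step 3: Mass loss% = 0.0901997 * 100 = 9.01997% ≈ 9.02%

9.02%


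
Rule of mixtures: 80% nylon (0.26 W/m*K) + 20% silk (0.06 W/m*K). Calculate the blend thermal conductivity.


Formula: Blend property = (fraction_A * property_A) + (fraction_B * property_B)
Step 1: Contribution A = 80/100 * 0.26 W/m*K = 0.208 W/m*K
Step 2: Contribution B = 20/100 * 0.06 W/m*K = 0.012 W/m*K
Step 3: Blend thermal conductivity = 0.208 + 0.012 = 0.22 W/m*K

0.22 W/m*K


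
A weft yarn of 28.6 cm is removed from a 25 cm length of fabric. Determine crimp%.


Formula: Crimp% = ((L_yarn - L_fabric) / L_fabric) * 100
Step 1: Extension = 28.6 - 25 = 3.6 cm
Step 2: Crimp% = (3.6 / 25) * 100
Step 3: Crimp% = 0.144 * 100 = 14.4%

14.4%


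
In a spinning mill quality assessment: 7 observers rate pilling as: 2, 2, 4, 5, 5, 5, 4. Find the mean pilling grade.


Formula: Mean = sum / count
Sum = 2 + 2 + 4 + 5 + 5 + 5 + 4 = 27
Mean = 27 / 7 = 3.9

3.9


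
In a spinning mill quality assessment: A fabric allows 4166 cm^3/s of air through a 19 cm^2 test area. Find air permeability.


Formula: Air Permeability = Airflow / Test Area
AP = 4166 cm^3/s / 19 cm^2
AP = 219.3 cm^3/s/cm^2

219.3 cm^3/s/cm^2


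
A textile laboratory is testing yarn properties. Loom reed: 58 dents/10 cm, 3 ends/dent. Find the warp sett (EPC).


Formula: EPC = (dents per 10 cm * ends per dent) / 10
Step 1: Total ends per 10 cm = 58 * 3 = 174
Step 2: EPC = 174 / 10 = 17.4 ends/cm

17.4 ends/cm


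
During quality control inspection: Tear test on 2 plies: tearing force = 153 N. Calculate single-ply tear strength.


Formula: Per-ply strength = Total force / Number of plies
Per-ply = 153 N / 2
Per-ply = 76.5 N

76.5 N


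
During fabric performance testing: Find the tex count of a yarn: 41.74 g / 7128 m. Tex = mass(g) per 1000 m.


Formula: Tex = (mass_g / length_m) * 1000
Substituting: Tex = (41.74 / 7128) * 1000
Intermediate: 41.74 / 7128 = 0.00585578 g/m
Tex = 0.00585578 * 1000 = 5.86 tex

5.86 tex


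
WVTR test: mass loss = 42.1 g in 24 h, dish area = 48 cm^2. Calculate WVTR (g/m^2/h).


Formula: WVTR = mass_loss / (area * time)
Step 1: Convert area: 48 cm^2 = 0.0048 m^2
Step 2: WVTR = 42.1 g / (0.0048 m^2 * 24 h)
Step 3: WVTR = 42.1 / 0.1152 = 365.5 g/m^2/h

365.5 g/m^2/h


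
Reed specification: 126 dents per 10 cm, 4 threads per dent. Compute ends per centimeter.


Formula: EPC = (dents per 10 cm * ends per dent) / 10
Step 1: Total ends per 10 cm = 126 * 4 = 504
Step 2: EPC = 504 / 10 = 50.4 ends/cm

50.4 ends/cm


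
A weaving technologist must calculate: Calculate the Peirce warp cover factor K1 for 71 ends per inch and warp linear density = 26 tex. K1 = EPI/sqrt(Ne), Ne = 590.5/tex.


Formula: K1 = EPI / sqrt(Ne), with Ne = 590.5 / tex_warp
Step 1: Ne = 590.5 / 26 = 22.712
Step 2: sqrt(Ne) = sqrt(22.712) = 4.7657
Step 3: K1 = 71 / 4.7657 = 14.9

14.9


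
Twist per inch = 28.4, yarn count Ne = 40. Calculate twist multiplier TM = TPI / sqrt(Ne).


Formula: TM = TPI / sqrt(Ne)
Step 1: sqrt(Ne) = sqrt(40) = 6.3246
Step 2: TM = 28.4 / 6.3246 = 4.49

4.49 TM


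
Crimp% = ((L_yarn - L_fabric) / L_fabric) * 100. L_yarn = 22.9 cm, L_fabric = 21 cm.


Formula: Crimp% = ((L_yarn - L_fabric) / L_fabric) * 100
Step 1: Extension = 22.9 - 21 = 1.9 cm
Step 2: Crimp% = (1.9 / 21) * 100
Step 3: Crimp% = 0.090476 * 100 = 9.0476% ≈ 9.0%

9.0%


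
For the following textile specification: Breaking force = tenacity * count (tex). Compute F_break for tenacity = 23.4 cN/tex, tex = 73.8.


Formula: Breaking force = Tenacity * Linear density
F = 23.4 cN/tex * 73.8 tex
F = 1726.92 cN

1726.92 cN


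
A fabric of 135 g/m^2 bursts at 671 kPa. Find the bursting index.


Formula: Bursting Index = Bursting Strength / Fabric GSM
BI = 671 kPa / 135 g/m^2
BI = 4.970 kPa/(g/m^2)

4.970 kPa/(g/m^2)


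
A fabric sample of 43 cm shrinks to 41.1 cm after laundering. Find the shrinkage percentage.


Formula: Shrinkage% = ((L_before - L_after) / L_before) * 100
Step 1: Shrinkage = 43 - 41.1 = 1.9 cm
Step 2: Shrinkage% = (1.9 / 43) * 100
Step 3: Shrinkage% = 0.044186 * 100 = 4.4186% ≈ 4.4%

4.4%


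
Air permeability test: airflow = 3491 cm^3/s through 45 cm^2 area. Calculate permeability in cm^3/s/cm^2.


Formula: Air Permeability = Airflow / Test Area
AP = 3491 cm^3/s / 45 cm^2
AP = 77.6 cm^3/s/cm^2

77.6 cm^3/s/cm^2


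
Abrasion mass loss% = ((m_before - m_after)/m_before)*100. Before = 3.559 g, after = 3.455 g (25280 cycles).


Formula: Mass loss% = ((m_before - m_after) / m_before) * 100
Step 1: Mass loss = 3.559 - 3.455 = 0.104 g
Step 2: Ratio = 0.104 / 3.559 = 0.0292217
Step 3: Mass loss% = 0.0292217 * 100 = 2.92217% ≈ 2.92%

2.92%


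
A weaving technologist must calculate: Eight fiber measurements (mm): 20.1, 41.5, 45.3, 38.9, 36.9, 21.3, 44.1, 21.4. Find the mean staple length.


Formula: Mean = sum of lengths / count
Sum = 20.1 + 41.5 + 45.3 + 38.9 + 36.9 + 21.3 + 44.1 + 21.4
Sum = 269.5 mm
Mean = 269.5 / 8 = 33.69 mm

33.69 mm


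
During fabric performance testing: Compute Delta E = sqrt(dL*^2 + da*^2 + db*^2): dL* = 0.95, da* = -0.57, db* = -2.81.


Formula: Delta E = sqrt(dL*^2 + da*^2 + db*^2)
Step 1: dL*^2 = 0.95^2 = 0.9025
Step 2: da*^2 = (-0.57)^2 = 0.3249
Step 3: db*^2 = (-2.81)^2 = 7.8961
Step 4: Sum = 0.9025 + 0.3249 + 7.8961 = 9.1235
Step 5: Delta E = sqrt(9.1235) = 3.02

3.02 Delta E


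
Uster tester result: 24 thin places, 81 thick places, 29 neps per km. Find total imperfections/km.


Formula: Total = thin places + thick places + neps
Total = 24 + 81 + 29
Total = 134 imperfections/km

134 imperfections/km


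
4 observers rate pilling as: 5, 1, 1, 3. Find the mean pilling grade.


Formula: Mean = sum / count
Sum = 5 + 1 + 1 + 3 = 10
Mean = 10 / 4 = 2.5

2.5


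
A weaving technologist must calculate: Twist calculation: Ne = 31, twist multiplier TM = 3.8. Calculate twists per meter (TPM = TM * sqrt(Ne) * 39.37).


Formula: TPM = TM * sqrt(Ne) * 39.37
Step 1: sqrt(Ne) = sqrt(31) = 5.5678
Step 2: TM * sqrt(Ne) = 3.8 * 5.5678 = 21.1576
Step 3: TPM = 21.1576 * 39.37 = 833 twists/m

833 twists/m


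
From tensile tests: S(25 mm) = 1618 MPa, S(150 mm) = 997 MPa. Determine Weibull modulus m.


Formula: m = ln(L1/L2) / ln(S2/S1)
Step 1: ln(L1/L2) = ln(25/150) = -1.79176
Step 2: S2/S1 = 997/1618 = 0.61619
Step 3: ln(S2/S1) = ln(0.61619) = -0.48420
Step 4: m = -1.79176 / -0.48420 = 3.70

3.70 (Weibull m)


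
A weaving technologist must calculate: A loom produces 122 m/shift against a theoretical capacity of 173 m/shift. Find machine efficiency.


Formula: Efficiency% = (Actual output / Theoretical output) * 100
Efficiency% = (122 / 173) * 100
Efficiency% = 0.705202 * 100 = 70.5202% ≈ 70.5%

70.5%


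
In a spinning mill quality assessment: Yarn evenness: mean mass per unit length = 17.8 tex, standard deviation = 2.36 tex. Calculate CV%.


Formula: CV% = (standard deviation / mean) * 100
Step 1: Ratio = 2.36 / 17.8 = 0.132584
Step 2: CV% = 0.132584 * 100 = 13.2584% ≈ 13.3%

13.3%


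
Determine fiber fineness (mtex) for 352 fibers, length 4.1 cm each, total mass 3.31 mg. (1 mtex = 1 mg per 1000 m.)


Formula: fineness (mtex) = mass (mg) / total length (km) = (mass_mg / total_length_m) * 1000
Step 1: Convert fiber length: 4.1 cm = 0.041 m
Step 2: Total fiber length = 352 * 0.041 = 14.432 m
Step 3: Linear density = 3.31 mg / 14.432 m = 0.2294 mg/m
Step 4: fineness = 0.2294 * 1000 = 229.4 mtex

229.4 mtex


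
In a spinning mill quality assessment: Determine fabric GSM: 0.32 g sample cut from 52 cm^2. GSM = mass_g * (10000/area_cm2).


Formula: GSM = mass_g / area_m2
Step 1: Convert area: 52 cm^2 = 52 / 10000 = 0.0052 m^2
Step 2: GSM = 0.32 g / 0.0052 m^2 = 61.5 g/m^2

61.5 g/m^2


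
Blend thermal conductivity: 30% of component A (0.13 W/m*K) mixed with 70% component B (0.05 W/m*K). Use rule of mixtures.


Formula: Blend property = (fraction_A * property_A) + (fraction_B * property_B)
Step 1: Contribution A = 30/100 * 0.13 W/m*K = 0.039 W/m*K
Step 2: Contribution B = 70/100 * 0.05 W/m*K = 0.035 W/m*K
Step 3: Blend thermal conductivity = 0.039 + 0.035 = 0.074 W/m*K

0.074 W/m*K


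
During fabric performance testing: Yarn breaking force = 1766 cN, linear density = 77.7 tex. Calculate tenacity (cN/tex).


Formula: Tenacity = Breaking force / Linear density
Tenacity = 1766 cN / 77.7 tex
Tenacity = 22.73 cN/tex

22.73 cN/tex


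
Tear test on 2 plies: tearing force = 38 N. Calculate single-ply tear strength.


Formula: Per-ply strength = Total force / Number of plies
Per-ply = 38 N / 2
Per-ply = 19 N

19 N


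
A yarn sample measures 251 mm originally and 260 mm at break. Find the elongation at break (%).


Formula: Elongation (%) = ((L_break - L0) / L0) * 100
Step 1: Extension = 260 - 251 = 9 mm
Step 2: Elongation = (9 / 251) * 100
Step 3: Elongation = 0.035857 * 100 = 3.5857% ≈ 3.6%

3.6%


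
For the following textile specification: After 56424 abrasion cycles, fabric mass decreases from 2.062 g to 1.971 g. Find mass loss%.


Formula: Mass loss% = ((m_before - m_after) / m_before) * 100
Step 1: Mass loss = 2.062 - 1.971 = 0.091 g
Step 2: Ratio = 0.091 / 2.062 = 0.0441319
Step 3: Mass loss% = 0.0441319 * 100 = 4.41319% ≈ 4.41%

4.41%


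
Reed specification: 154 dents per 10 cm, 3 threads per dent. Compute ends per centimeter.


Formula: EPC = (dents per 10 cm * ends per dent) / 10
Step 1: Total ends per 10 cm = 154 * 3 = 462
Step 2: EPC = 462 / 10 = 46.2 ends/cm

46.2 ends/cm


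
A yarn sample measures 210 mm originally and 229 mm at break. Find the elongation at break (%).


Formula: Elongation (%) = ((L_break - L0) / L0) * 100
Step 1: Extension = 229 - 210 = 19 mm
Step 2: Elongation = (19 / 210) * 100
Step 3: Elongation = 0.090476 * 100 = 9.0476% ≈ 9.0%

9.0%


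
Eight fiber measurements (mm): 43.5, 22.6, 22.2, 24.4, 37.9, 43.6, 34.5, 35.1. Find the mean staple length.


Formula: Mean = sum of lengths / count
Sum = 43.5 + 22.6 + 22.2 + 24.4 + 37.9 + 43.6 + 34.5 + 35.1
Sum = 263.8 mm
Mean = 263.8 / 8 = 32.98 mm

32.98 mm


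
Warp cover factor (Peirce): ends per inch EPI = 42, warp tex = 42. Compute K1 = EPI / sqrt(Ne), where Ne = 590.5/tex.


Formula: K1 = EPI / sqrt(Ne), with Ne = 590.5 / tex_warp
Step 1: Ne = 590.5 / 42 = 14.06
Step 2: sqrt(Ne) = sqrt(14.06) = 3.7497
Step 3: K1 = 42 / 3.7497 = 11.2

11.2


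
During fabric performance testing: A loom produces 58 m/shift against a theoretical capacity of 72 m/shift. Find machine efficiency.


Formula: Efficiency% = (Actual output / Theoretical output) * 100
Efficiency% = (58 / 72) * 100
Efficiency% = 0.805556 * 100 = 80.5556% ≈ 80.6%

80.6%


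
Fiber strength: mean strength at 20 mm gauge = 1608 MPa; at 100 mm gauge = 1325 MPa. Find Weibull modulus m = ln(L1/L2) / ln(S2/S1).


Formula: m = ln(L1/L2) / ln(S2/S1)
Step 1: ln(L1/L2) = ln(20/100) = -1.60944
Step 2: S2/S1 = 1325/1608 = 0.824
Step 3: ln(S2/S1) = ln(0.824) = -0.19358
Step 4: m = -1.60944 / -0.19358 = 8.31

8.31 (Weibull m)


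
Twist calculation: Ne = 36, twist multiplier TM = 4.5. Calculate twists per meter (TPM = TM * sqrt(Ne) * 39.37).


Formula: TPM = TM * sqrt(Ne) * 39.37
Step 1: sqrt(Ne) = sqrt(36) = 6
Step 2: TM * sqrt(Ne) = 4.5 * 6 = 27
Step 3: TPM = 27 * 39.37 = 1063 twists/m

1063 twists/m


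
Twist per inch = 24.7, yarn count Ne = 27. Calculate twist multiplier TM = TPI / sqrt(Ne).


Formula: TM = TPI / sqrt(Ne)
Step 1: sqrt(Ne) = sqrt(27) = 5.1962
Step 2: TM = 24.7 / 5.1962 = 4.75

4.75 TM


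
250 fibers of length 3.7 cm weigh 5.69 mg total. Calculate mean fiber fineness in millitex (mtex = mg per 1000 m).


Formula: fineness (mtex) = mass (mg) / total length (km) = (mass_mg / total_length_m) * 1000
Step 1: Convert fiber length: 3.7 cm = 0.037 m
Step 2: Total fiber length = 250 * 0.037 = 9.25 m
Step 3: Linear density = 5.69 mg / 9.25 m = 0.6151 mg/m
Step 4: fineness = 0.6151 * 1000 = 615.1 mtex

615.1 mtex


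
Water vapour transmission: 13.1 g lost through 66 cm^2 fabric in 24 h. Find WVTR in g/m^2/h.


Formula: WVTR = mass_loss / (area * time)
Step 1: Convert area: 66 cm^2 = 0.0066 m^2
Step 2: WVTR = 13.1 g / (0.0066 m^2 * 24 h)
Step 3: WVTR = 13.1 / 0.1584 = 82.7 g/m^2/h

82.7 g/m^2/h


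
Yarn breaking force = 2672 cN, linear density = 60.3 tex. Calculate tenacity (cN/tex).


Formula: Tenacity = Breaking force / Linear density
Tenacity = 2672 cN / 60.3 tex
Tenacity = 44.31 cN/tex

44.31 cN/tex


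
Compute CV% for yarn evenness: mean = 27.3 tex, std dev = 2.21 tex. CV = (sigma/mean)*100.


Formula: CV% = (standard deviation / mean) * 100
Step 1: Ratio = 2.21 / 27.3 = 0.080952
Step 2: CV% = 0.080952 * 100 = 8.0952% ≈ 8.1%

8.1%


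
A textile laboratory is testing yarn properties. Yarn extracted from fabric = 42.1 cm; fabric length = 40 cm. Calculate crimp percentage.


Formula: Crimp% = ((L_yarn - L_fabric) / L_fabric) * 100
Step 1: Extension = 42.1 - 40 = 2.1 cm
Step 2: Crimp% = (2.1 / 40) * 100
Step 3: Crimp% = 0.0525 * 100 = 5.25% ≈ 5.3%

5.3%


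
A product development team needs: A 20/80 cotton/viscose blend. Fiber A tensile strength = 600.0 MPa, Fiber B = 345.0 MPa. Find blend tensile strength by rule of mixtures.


Formula: Blend property = (fraction_A * property_A) + (fraction_B * property_B)
Step 1: Contribution A = 20/100 * 600.0 MPa = 120.0 MPa
Step 2: Contribution B = 80/100 * 345.0 MPa = 276.0 MPa
Step 3: Blend tensile strength = 120.0 + 276.0 = 396.0 MPa

396.0 MPa


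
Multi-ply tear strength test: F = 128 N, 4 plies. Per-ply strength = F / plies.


Formula: Per-ply strength = Total force / Number of plies
Per-ply = 128 N / 4
Per-ply = 32 N

32 N


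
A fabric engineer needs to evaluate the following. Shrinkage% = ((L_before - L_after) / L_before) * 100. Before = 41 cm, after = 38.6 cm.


Formula: Shrinkage% = ((L_before - L_after) / L_before) * 100
Step 1: Shrinkage = 41 - 38.6 = 2.4 cm
Step 2: Shrinkage% = (2.4 / 41) * 100
Step 3: Shrinkage% = 0.058537 * 100 = 5.8537% ≈ 5.9%

5.9%


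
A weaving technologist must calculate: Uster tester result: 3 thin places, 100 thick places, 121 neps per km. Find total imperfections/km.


Formula: Total = thin places + thick places + neps
Total = 3 + 100 + 121
Total = 224 imperfections/km

224 imperfections/km


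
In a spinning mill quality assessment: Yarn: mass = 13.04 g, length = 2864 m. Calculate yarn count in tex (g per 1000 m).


Formula: Tex = (mass_g / length_m) * 1000
Substituting: Tex = (13.04 / 2864) * 1000
Intermediate: 13.04 / 2864 = 0.00455307 g/m
Tex = 0.00455307 * 1000 = 4.55 tex

4.55 tex


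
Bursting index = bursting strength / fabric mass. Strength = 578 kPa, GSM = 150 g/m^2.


Formula: Bursting Index = Bursting Strength / Fabric GSM
BI = 578 kPa / 150 g/m^2
BI = 3.853 kPa/(g/m^2)

3.853 kPa/(g/m^2)


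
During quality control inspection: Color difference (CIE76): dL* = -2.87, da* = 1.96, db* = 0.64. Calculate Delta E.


Formula: Delta E = sqrt(dL*^2 + da*^2 + db*^2)
Step 1: dL*^2 = (-2.87)^2 = 8.2369
Step 2: da*^2 = 1.96^2 = 3.8416
Step 3: db*^2 = 0.64^2 = 0.4096
Step 4: Sum = 8.2369 + 3.8416 + 0.4096 = 12.4881
Step 5: Delta E = sqrt(12.4881) = 3.53

3.53 Delta E


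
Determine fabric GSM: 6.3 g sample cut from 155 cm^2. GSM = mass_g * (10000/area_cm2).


Formula: GSM = mass_g / area_m2
Step 1: Convert area: 155 cm^2 = 155 / 10000 = 0.0155 m^2
Step 2: GSM = 6.3 g / 0.0155 m^2 = 406.5 g/m^2

406.5 g/m^2


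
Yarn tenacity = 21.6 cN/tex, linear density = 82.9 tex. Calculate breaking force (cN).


Formula: Breaking force = Tenacity * Linear density
F = 21.6 cN/tex * 82.9 tex
F = 1790.64 cN

1790.64 cN


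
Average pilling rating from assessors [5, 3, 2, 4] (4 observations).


Formula: Mean = sum / count
Sum = 5 + 3 + 2 + 4 = 14
Mean = 14 / 4 = 3.5

3.5


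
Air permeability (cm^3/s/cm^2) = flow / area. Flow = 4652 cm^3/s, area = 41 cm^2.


Formula: Air Permeability = Airflow / Test Area
AP = 4652 cm^3/s / 41 cm^2
AP = 113.5 cm^3/s/cm^2

113.5 cm^3/s/cm^2


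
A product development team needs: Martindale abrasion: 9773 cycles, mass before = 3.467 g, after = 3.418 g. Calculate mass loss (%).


Formula: Mass loss% = ((m_before - m_after) / m_before) * 100
Step 1: Mass loss = 3.467 - 3.418 = 0.049 g
Step 2: Ratio = 0.049 / 3.467 = 0.0141333
Step 3: Mass loss% = 0.0141333 * 100 = 1.41333% ≈ 1.41%

1.41%


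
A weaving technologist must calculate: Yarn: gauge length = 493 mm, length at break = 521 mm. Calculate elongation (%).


Formula: Elongation (%) = ((L_break - L0) / L0) * 100
Step 1: Extension = 521 - 493 = 28 mm
Step 2: Elongation = (28 / 493) * 100
Step 3: Elongation = 0.056795 * 100 = 5.6795% ≈ 5.7%

5.7%


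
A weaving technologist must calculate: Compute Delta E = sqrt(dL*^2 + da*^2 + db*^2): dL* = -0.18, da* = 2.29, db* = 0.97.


Formula: Delta E = sqrt(dL*^2 + da*^2 + db*^2)
Step 1: dL*^2 = (-0.18)^2 = 0.0324
Step 2: da*^2 = 2.29^2 = 5.2441
Step 3: db*^2 = 0.97^2 = 0.9409
Step 4: Sum = 0.0324 + 5.2441 + 0.9409 = 6.2174
Step 5: Delta E = sqrt(6.2174) = 2.49

2.49 Delta E
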